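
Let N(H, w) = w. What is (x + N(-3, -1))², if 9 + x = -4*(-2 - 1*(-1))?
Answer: 36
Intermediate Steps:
x = -5 (x = -9 - 4*(-2 - 1*(-1)) = -9 - 4*(-2 + 1) = -9 - 4*(-1) = -9 + 4 = -5)
(x + N(-3, -1))² = (-5 - 1)² = (-6)² = 36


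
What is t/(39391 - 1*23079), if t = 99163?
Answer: 99163/16312 ≈ 6.0791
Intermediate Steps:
t/(39391 - 1*23079) = 99163/(39391 - 1*23079) = 99163/(39391 - 23079) = 99163/16312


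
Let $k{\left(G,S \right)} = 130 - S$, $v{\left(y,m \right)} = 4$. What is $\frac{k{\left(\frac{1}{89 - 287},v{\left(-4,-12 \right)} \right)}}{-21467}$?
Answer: $- \frac{126}{21467} \approx -0.0058695$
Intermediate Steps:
$\frac{k{\left(\frac{1}{89 - 287},v{\left(-4,-12 \right)} \right)}}{-21467} = \frac{130 - 4}{-21467} = \left(130 - 4\right) \left(- \frac{1}{21467}\right) = 126 \left(- \frac{1}{21467}\right) = - \frac{126}{21467}$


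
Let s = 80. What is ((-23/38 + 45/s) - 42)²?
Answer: 163353961/92416 ≈ 1767.6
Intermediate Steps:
((-23/38 + 45/s) - 42)² = ((-23/38 + 45/80) - 42)² = ((-23*1/38 + 45*(1/80)) - 42)² = ((-23/38 + 9/16) - 42)² = (-13/304 - 42)² = (-12781/304)² = 163353961/92416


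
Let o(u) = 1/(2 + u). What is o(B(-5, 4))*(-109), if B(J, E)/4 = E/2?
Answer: -109/10 ≈ -10.900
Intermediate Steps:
B(J, E) = 2*E (B(J, E) = 4*(E/2) = 2*E)
o(B(-5, 4))*(-109) = -109/(2 + 2*4) = -109/(2 + 8) = -109/10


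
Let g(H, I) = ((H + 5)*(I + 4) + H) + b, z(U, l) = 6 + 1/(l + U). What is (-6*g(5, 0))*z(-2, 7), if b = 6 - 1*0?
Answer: -9486/5 ≈ -1897.2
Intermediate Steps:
b = 6 (b = 6 + 0 = 6)
z(U, l) = 6 + 1/(U + l)
g(H, I) = 6 + H + (4 + I)*(5 + H) (g(H, I) = ((H + 5)*(I + 4) + H) + 6 = ((5 + H)*(4 + I) + H) + 6 = ((4 + I)*(5 + H) + H) + 6 = (H + (4 + I)*(5 + H)) + 6 = 6 + H + (4 + I)*(5 + H))
(-6*g(5, 0))*z(-2, 7) = (-6*(26 + 5*5 + 5*0 + 5*0))*((1 + 6*(-2) + 6*7)/(-2 + 7)) = (-6*(26 + 25 + 0 + 0))*((1 - 12 + 42)/5) = (-6*51)*((⅕)*31) = -306*31/5 = -9486/5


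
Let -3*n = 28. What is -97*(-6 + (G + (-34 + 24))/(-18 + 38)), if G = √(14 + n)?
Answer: 1261/2 - 97*√42/60 ≈ 620.02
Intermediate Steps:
n = -28/3 (n = -⅓*28 = -28/3 ≈ -9.3333)
G = √42/3 (G = √(14 - 28/3) = √(14/3) = √42/3 ≈ 2.1602)
-97*(-6 + (G + (-34 + 24))/(-18 + 38)) = -97*(-6 + (√42/3 + (-34 + 24))/(-18 + 38)) = -97*(-6 + (√42/3 - 10)/20) = -97*(-6 + (-10 + √42/3)*(1/20)) = -97*(-6 + (-½ + √42/60)) = -97*(-13/2 + √42/60) = 1261/2 - 97*√42/60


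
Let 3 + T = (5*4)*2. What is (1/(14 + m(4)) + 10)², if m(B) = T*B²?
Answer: 36735721/367236 ≈ 100.03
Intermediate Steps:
T = 37 (T = -3 + (5*4)*2 = -3 + 20*2 = -3 + 40 = 37)
m(B) = 37*B²
(1/(14 + m(4)) + 10)² = (1/(14 + 37*4²) + 10)² = (1/(14 + 37*16) + 10)² = (1/(14 + 592) + 10)² = (1/606 + 10)² = (6061/606)² = 36735721/367236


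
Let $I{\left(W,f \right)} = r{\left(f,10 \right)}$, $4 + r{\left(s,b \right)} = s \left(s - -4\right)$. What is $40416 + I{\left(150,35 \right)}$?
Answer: $41777$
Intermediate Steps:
$r{\left(s,b \right)} = -4 + s \left(4 + s\right)$ ($r{\left(s,b \right)} = -4 + s \left(s - -4\right) = -4 + s \left(s + 4\right) = -4 + s \left(4 + s\right)$)
$I{\left(W,f \right)} = -4 + f^{2} + 4 f$
$40416 + I{\left(150,35 \right)} = 40416 + \left(-4 + 35^{2} + 4 \cdot 35\right) = 40416 + \left(-4 + 1225 + 140\right) = 40416 + 1361 = 41777$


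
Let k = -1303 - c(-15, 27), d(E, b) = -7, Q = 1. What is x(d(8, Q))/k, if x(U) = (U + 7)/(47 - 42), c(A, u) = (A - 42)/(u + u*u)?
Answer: 0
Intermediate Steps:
c(A, u) = (-42 + A)/(u + u²)
x(U) = 7/5 + U/5 (x(U) = (7 + U)/5 = (7 + U)*(⅕) = 7/5 + U/5)
k = -328337/252 (k = -1303 - (-42 - 15)/(27*(1 + 27)) = -1303 - (-57)/(27*28) = -1303 - 1*(-19/252) = -1303 + 19/252 = -328337/252 ≈ -1302.9)
x(d(8, Q))/k = (7/5 + (⅕)*(-7))/(-328337/252) = (7/5 - 7/5)*(-252/328337) = 0*(-252/328337) = 0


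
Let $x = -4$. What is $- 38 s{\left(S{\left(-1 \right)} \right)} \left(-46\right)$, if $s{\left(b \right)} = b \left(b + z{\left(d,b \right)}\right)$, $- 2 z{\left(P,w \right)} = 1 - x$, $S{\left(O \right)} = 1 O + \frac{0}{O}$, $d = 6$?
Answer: $6118$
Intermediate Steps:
$S{\left(O \right)} = O$ ($S{\left(O \right)} = O + 0 = O$)
$z{\left(P,w \right)} = - \frac{5}{2}$ ($z{\left(P,w \right)} = - \frac{1 - -4}{2} = - \frac{1 + 4}{2} = \left(- \frac{1}{2}\right) 5 = - \frac{5}{2}$)
$s{\left(b \right)} = b \left(- \frac{5}{2} + b\right)$ ($s{\left(b \right)} = b \left(b - \frac{5}{2}\right) = b \left(- \frac{5}{2} + b\right)$)
$- 38 s{\left(S{\left(-1 \right)} \right)} \left(-46\right) = - 38 \cdot \frac{1}{2} \left(-1\right) \left(-5 + 2 \left(-1\right)\right) \left(-46\right) = - 38 \cdot \frac{1}{2} \left(-1\right) \left(-5 - 2\right) \left(-46\right) = - 38 \cdot \frac{1}{2} \left(-1\right) \left(-7\right) \left(-46\right) = \left(-38\right) \frac{7}{2} \left(-46\right) = \left(-133\right) \left(-46\right) = 6118$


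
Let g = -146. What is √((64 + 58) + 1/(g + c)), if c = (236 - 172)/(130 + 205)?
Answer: √291067305942/48846 ≈ 11.045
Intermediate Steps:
c = 64/335 ≈ 0.19104
√((64 + 58) + 1/(g + c)) = √((64 + 58) + 1/(-146 + 64/335)) = √(122 + 1/(-48846/335)) = √(122 - 335/48846) = √(5958877/48846) = √291067305942/48846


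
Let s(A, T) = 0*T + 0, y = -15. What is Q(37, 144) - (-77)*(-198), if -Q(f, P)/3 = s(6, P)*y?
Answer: -15246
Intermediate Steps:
s(A, T) = 0 (s(A, T) = 0 + 0 = 0)
Q(f, P) = 0 (Q(f, P) = -0*(-15) = -3*0 = 0)
Q(37, 144) - (-77)*(-198) = 0 - (-77)*(-198) = 0 - 1*15246 = 0 - 15246 = -15246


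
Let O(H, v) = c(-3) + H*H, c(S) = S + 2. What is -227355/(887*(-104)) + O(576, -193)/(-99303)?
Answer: -8028546635/9160503144 ≈ -0.87643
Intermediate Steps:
c(S) = 2 + S
O(H, v) = -1 + H**2 (O(H, v) = (2 - 3) + H*H = -1 + H**2)
-227355/(887*(-104)) + O(576, -193)/(-99303) = -227355/(887*(-104)) + (-1 + 576**2)/(-99303) = -227355/(-92248) + (-1 + 331776)*(-1/99303) = -227355*(-1/92248) + 331775*(-1/99303) = 227355/92248 - 331775/99303 = -8028546635/9160503144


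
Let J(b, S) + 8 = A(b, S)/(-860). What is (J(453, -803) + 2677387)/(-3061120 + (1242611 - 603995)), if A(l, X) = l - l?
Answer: -2677379/2422504 ≈ -1.1052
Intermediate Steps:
A(l, X) = 0
J(b, S) = -8 (J(b, S) = -8 + 0/(-860) = -8 + 0*(-1/860) = -8 + 0 = -8)
(J(453, -803) + 2677387)/(-3061120 + (1242611 - 603995)) = (-8 + 2677387)/(-3061120 + (1242611 - 603995)) = 2677379/(-3061120 + 638616) = 2677379/(-2422504) = 2677379*(-1/2422504) = -2677379/2422504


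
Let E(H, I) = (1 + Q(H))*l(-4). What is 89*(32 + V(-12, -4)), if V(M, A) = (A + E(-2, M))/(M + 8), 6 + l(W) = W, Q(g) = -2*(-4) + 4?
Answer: 11659/2 ≈ 5829.5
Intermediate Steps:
Q(g) = 12 (Q(g) = 8 + 4 = 12)
l(W) = -6 + W
E(H, I) = -130 (E(H, I) = (1 + 12)*(-6 - 4) = 13*(-10) = -130)
V(M, A) = (-130 + A)/(8 + M) (V(M, A) = (A - 130)/(M + 8) = (-130 + A)/(8 + M))
89*(32 + V(-12, -4)) = 89*(32 + (-130 - 4)/(8 - 12)) = 89*(32 - 134/(-4)) = 89*(32 - ¼*(-134)) = 89*(32 + 67/2) = 89*(131/2) = 11659/2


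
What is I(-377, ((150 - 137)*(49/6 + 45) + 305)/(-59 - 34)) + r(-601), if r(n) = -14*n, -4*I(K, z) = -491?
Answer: 34147/4 ≈ 8536.8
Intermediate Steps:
I(K, z) = 491/4 (I(K, z) = -¼*(-491) = 491/4)
I(-377, ((150 - 137)*(49/6 + 45) + 305)/(-59 - 34)) + r(-601) = 491/4 - 14*(-601) = 491/4 + 8414 = 34147/4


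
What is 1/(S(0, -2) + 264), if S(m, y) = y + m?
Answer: 1/262 ≈ 0.0038168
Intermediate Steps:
S(m, y) = m + y
1/(S(0, -2) + 264) = 1/((0 - 2) + 264) = 1/(-2 + 264) = 1/262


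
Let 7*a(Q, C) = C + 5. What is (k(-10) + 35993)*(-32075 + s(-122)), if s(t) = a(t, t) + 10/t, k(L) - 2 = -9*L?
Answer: -70639980535/61 ≈ -1.1580e+9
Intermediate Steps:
a(Q, C) = 5/7 + C/7 (a(Q, C) = (C + 5)/7 = (5 + C)/7 = 5/7 + C/7)
k(L) = 2 - 9*L
s(t) = 5/7 + 10/t + t/7 (s(t) = (5/7 + t/7) + 10/t = 5/7 + 10/t + t/7)
(k(-10) + 35993)*(-32075 + s(-122)) = ((2 - 9*(-10)) + 35993)*(-32075 + (⅐)*(70 - 122*(5 - 122))/(-122)) = ((2 + 90) + 35993)*(-32075 + (⅐)*(-1/122)*(70 - 122*(-117))) = (92 + 35993)*(-32075 + (⅐)*(-1/122)*(70 + 14274)) = 36085*(-32075 + (⅐)*(-1/122)*14344) = 36085*(-32075 - 7172/427) = 36085*(-13703197/427) = -70639980535/61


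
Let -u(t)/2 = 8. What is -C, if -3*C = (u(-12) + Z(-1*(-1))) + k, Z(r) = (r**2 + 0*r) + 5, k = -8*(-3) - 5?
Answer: 3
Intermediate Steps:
k = 19 (k = 24 - 5 = 19)
Z(r) = 5 + r**2 (Z(r) = (r**2 + 0) + 5 = r**2 + 5 = 5 + r**2)
u(t) = -16 (u(t) = -2*8 = -16)
C = -3 (C = -((-16 + (5 + (-1*(-1))**2)) + 19)/3 = -((-16 + (5 + 1**2)) + 19)/3 = -((-16 + (5 + 1)) + 19)/3 = -((-16 + 6) + 19)/3 = -(-10 + 19)/3 = -1/3*9 = -3)
-C = -1*(-3) = 3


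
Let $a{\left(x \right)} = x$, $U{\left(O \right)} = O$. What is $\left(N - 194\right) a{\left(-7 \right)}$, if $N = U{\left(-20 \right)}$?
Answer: $1498$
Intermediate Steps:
$N = -20$
$\left(N - 194\right) a{\left(-7 \right)} = \left(-20 - 194\right) \left(-7\right) = \left(-214\right) \left(-7\right) = 1498$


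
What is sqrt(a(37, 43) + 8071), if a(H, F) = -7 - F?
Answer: sqrt(8021) ≈ 89.560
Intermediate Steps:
sqrt(a(37, 43) + 8071) = sqrt((-7 - 1*43) + 8071) = sqrt((-7 - 43) + 8071) = sqrt(-50 + 8071) = sqrt(8021)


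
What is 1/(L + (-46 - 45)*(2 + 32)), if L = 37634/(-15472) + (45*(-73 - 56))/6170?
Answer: -4773112/14784109365 ≈ -0.00032285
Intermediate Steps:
L = -16100837/4773112 (L = 37634*(-1/15472) + (45*(-129))*(1/6170) = -18817/7736 - 5805*1/6170 = -18817/7736 - 1161/1234 = -16100837/4773112 ≈ -3.3732)
1/(L + (-46 - 45)*(2 + 32)) = 1/(-16100837/4773112 + (-46 - 45)*(2 + 32)) = 1/(-16100837/4773112 - 91*34) = 1/(-16100837/4773112 - 3094) = 1/(-14784109365/4773112) = -4773112/14784109365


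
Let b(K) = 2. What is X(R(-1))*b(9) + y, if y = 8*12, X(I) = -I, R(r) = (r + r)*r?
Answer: 92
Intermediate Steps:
R(r) = 2*r² (R(r) = (2*r)*r = 2*r²)
y = 96
X(R(-1))*b(9) + y = -2*(-1)²*2 + 96 = -2*2 + 96 = -4 + 96 = 92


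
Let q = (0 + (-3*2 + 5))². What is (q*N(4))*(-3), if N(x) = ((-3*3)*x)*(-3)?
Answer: -324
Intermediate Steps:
N(x) = 27*x (N(x) = -9*x*(-3) = 27*x)
q = 1 (q = (0 + (-6 + 5))² = (0 - 1)² = (-1)² = 1)
(q*N(4))*(-3) = (1*(27*4))*(-3) = (1*108)*(-3) = 108*(-3) = -324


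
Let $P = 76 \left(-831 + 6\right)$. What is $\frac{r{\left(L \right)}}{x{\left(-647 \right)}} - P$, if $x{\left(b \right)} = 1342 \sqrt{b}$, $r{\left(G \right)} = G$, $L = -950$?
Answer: $62700 + \frac{475 i \sqrt{647}}{434137} \approx 62700.0 + 0.02783 i$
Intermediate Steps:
$P = -62700$ ($P = 76 \left(-825\right) = -62700$)
$\frac{r{\left(L \right)}}{x{\left(-647 \right)}} - P = - \frac{950}{1342 \sqrt{-647}} - -62700 = - \frac{950}{1342 i \sqrt{647}} + 62700 = - 950 \left(- \frac{i \sqrt{647}}{868274}\right) + 62700 = \frac{475 i \sqrt{647}}{434137} + 62700 = 62700 + \frac{475 i \sqrt{647}}{434137}$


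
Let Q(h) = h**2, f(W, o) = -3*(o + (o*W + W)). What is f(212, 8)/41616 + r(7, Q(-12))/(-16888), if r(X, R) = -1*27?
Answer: -1998929/14641896 ≈ -0.13652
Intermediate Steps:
f(W, o) = -3*W - 3*o - 3*W*o (f(W, o) = -3*(o + (W*o + W)) = -3*(o + (W + W*o)) = -3*(W + o + W*o) = -3*W - 3*o - 3*W*o)
r(X, R) = -27
f(212, 8)/41616 + r(7, Q(-12))/(-16888) = (-3*212 - 3*8 - 3*212*8)/41616 - 27/(-16888) = (-636 - 24 - 5088)*(1/41616) - 27*(-1/16888) = -5748*1/41616 + 27/16888 = -479/3468 + 27/16888 = -1998929/14641896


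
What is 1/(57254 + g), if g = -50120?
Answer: 1/7134 ≈ 0.00014017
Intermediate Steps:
1/(57254 + g) = 1/(57254 - 50120) = 1/7134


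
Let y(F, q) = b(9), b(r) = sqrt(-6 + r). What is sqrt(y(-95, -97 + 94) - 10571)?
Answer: sqrt(-10571 + sqrt(3)) ≈ 102.81*I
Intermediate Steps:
y(F, q) = sqrt(3) (y(F, q) = sqrt(-6 + 9) = sqrt(3))
sqrt(y(-95, -97 + 94) - 10571) = sqrt(sqrt(3) - 10571) = sqrt(-10571 + sqrt(3))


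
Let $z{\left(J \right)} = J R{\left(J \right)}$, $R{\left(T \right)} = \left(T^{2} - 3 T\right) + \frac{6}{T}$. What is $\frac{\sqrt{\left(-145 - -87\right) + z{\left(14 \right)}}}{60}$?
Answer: $\frac{\sqrt{526}}{30} \approx 0.76449$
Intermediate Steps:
$R{\left(T \right)} = T^{2} - 3 T + \frac{6}{T}$
$z{\left(J \right)} = 6 + J^{2} \left(-3 + J\right)$ ($z{\left(J \right)} = J \frac{6 + J^{2} \left(-3 + J\right)}{J} = 6 + J^{2} \left(-3 + J\right)$)
$\frac{\sqrt{\left(-145 - -87\right) + z{\left(14 \right)}}}{60} = \frac{\sqrt{\left(-145 - -87\right) + \left(6 + 14^{2} \left(-3 + 14\right)\right)}}{60} = \sqrt{\left(-145 + 87\right) + \left(6 + 196 \cdot 11\right)} \frac{1}{60} = \sqrt{-58 + \left(6 + 2156\right)} \frac{1}{60} = \sqrt{-58 + 2162} \cdot \frac{1}{60} = \sqrt{2104} \cdot \frac{1}{60} = 2 \sqrt{526} \cdot \frac{1}{60} = \frac{\sqrt{526}}{30}$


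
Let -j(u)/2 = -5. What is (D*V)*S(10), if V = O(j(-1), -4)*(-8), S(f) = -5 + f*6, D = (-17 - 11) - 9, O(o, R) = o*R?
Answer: -651200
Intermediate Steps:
j(u) = 10 (j(u) = -2*(-5) = 10)
O(o, R) = R*o
D = -37 (D = -28 - 9 = -37)
S(f) = -5 + 6*f
V = 320 (V = -4*10*(-8) = -40*(-8) = 320)
(D*V)*S(10) = (-37*320)*(-5 + 6*10) = -11840*(-5 + 60) = -11840*55 = -651200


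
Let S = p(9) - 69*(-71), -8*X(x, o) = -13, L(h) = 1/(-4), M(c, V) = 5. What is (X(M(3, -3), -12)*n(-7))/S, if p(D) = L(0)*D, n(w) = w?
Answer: -91/39174 ≈ -0.0023230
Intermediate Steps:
L(h) = -¼
X(x, o) = 13/8 (X(x, o) = -⅛*(-13) = 13/8)
p(D) = -D/4
S = 19587/4 (S = -¼*9 - 69*(-71) = -9/4 + 4899 = 19587/4 ≈ 4896.8)
(X(M(3, -3), -12)*n(-7))/S = ((13/8)*(-7))/(19587/4) = -91/8*4/19587 = -91/39174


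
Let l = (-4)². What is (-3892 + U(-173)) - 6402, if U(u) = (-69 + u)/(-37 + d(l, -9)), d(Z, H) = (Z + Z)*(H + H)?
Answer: -6309980/613 ≈ -10294.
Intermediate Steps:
l = 16
d(Z, H) = 4*H*Z (d(Z, H) = (2*Z)*(2*H) = 4*H*Z)
U(u) = 69/613 - u/613 (U(u) = (-69 + u)/(-37 + 4*(-9)*16) = (-69 + u)/(-37 - 576) = (-69 + u)/(-613) = (-69 + u)*(-1/613) = 69/613 - u/613)
(-3892 + U(-173)) - 6402 = (-3892 + (69/613 - 1/613*(-173))) - 6402 = (-3892 + (69/613 + 173/613)) - 6402 = (-3892 + 242/613) - 6402 = -2385554/613 - 6402 = -6309980/613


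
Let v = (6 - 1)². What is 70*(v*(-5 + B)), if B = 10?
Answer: 8750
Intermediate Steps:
v = 25 (v = 5² = 25)
70*(v*(-5 + B)) = 70*(25*(-5 + 10)) = 70*(25*5) = 70*125 = 8750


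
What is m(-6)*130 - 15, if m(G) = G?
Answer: -795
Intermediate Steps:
m(-6)*130 - 15 = -6*130 - 15 = -780 - 15 = -795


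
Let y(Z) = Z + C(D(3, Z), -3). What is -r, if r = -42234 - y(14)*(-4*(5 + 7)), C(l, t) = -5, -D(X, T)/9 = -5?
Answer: 41802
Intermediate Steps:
D(X, T) = 45 (D(X, T) = -9*(-5) = 45)
y(Z) = -5 + Z (y(Z) = Z - 5 = -5 + Z)
r = -41802 (r = -42234 - (-5 + 14)*(-4*(5 + 7)) = -42234 - 9*(-4*12) = -42234 - 9*(-48) = -42234 - 1*(-432) = -42234 + 432 = -41802)
-r = -1*(-41802) = 41802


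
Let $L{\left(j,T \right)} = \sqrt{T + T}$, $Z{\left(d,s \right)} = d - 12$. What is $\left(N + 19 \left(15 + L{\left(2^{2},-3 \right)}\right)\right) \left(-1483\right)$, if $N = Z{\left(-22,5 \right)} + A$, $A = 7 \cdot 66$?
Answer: $-1057379 - 28177 i \sqrt{6} \approx -1.0574 \cdot 10^{6} - 69019.0 i$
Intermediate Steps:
$Z{\left(d,s \right)} = -12 + d$ ($Z{\left(d,s \right)} = d - 12 = -12 + d$)
$A = 462$
$L{\left(j,T \right)} = \sqrt{2} \sqrt{T}$ ($L{\left(j,T \right)} = \sqrt{2 T} = \sqrt{2} \sqrt{T}$)
$N = 428$ ($N = \left(-12 - 22\right) + 462 = -34 + 462 = 428$)
$\left(N + 19 \left(15 + L{\left(2^{2},-3 \right)}\right)\right) \left(-1483\right) = \left(428 + 19 \left(15 + \sqrt{2} \sqrt{-3}\right)\right) \left(-1483\right) = \left(428 + 19 \left(15 + \sqrt{2} i \sqrt{3}\right)\right) \left(-1483\right) = \left(428 + 19 \left(15 + i \sqrt{6}\right)\right) \left(-1483\right) = \left(428 + \left(285 + 19 i \sqrt{6}\right)\right) \left(-1483\right) = \left(713 + 19 i \sqrt{6}\right) \left(-1483\right) = -1057379 - 28177 i \sqrt{6}$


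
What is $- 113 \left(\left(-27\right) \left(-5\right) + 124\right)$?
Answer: $-29267$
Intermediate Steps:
$- 113 \left(\left(-27\right) \left(-5\right) + 124\right) = - 113 \left(135 + 124\right) = \left(-113\right) 259 = -29267$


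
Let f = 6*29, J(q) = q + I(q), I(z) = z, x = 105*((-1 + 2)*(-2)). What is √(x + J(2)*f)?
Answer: 9*√6 ≈ 22.045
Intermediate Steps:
x = -210 (x = 105*(1*(-2)) = 105*(-2) = -210)
J(q) = 2*q (J(q) = q + q = 2*q)
f = 174
√(x + J(2)*f) = √(-210 + (2*2)*174) = √(-210 + 4*174) = √(-210 + 696) = √486 = 9*√6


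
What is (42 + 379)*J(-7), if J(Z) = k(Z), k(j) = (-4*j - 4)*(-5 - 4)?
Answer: -90936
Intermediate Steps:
k(j) = 36 + 36*j (k(j) = (-4 - 4*j)*(-9) = 36 + 36*j)
J(Z) = 36 + 36*Z
(42 + 379)*J(-7) = (42 + 379)*(36 + 36*(-7)) = 421*(36 - 252) = 421*(-216) = -90936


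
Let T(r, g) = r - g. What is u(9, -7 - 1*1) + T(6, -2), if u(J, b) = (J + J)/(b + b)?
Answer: 55/8 ≈ 6.8750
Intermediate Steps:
u(J, b) = J/b (u(J, b) = (2*J)/((2*b)) = (2*J)*(1/(2*b)) = J/b)
u(9, -7 - 1*1) + T(6, -2) = 9/(-7 - 1*1) + (6 - 1*(-2)) = 9/(-7 - 1) + (6 + 2) = 9/(-8) + 8 = 9*(-⅛) + 8 = -9/8 + 8 = 55/8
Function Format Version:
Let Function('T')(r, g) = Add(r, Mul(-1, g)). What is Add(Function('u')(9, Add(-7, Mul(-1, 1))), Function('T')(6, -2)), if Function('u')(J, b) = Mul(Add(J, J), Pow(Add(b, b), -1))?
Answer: Rational(55, 8) ≈ 6.8750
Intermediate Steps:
Function('u')(J, b) = Mul(J, Pow(b, -1)) (Function('u')(J, b) = Mul(Mul(2, J), Pow(Mul(2, b), -1)) = Mul(Mul(2, J), Mul(Rational(1, 2), Pow(b, -1))) = Mul(J, Pow(b, -1)))
Add(Function('u')(9, Add(-7, Mul(-1, 1))), Function('T')(6, -2)) = Add(Mul(9, Pow(Add(-7, Mul(-1, 1)), -1)), Add(6, Mul(-1, -2))) = Add(Mul(9, Pow(Add(-7, -1), -1)), Add(6, 2)) = Add(Mul(9, Pow(-8, -1)), 8) = Add(Mul(9, Rational(-1, 8)), 8) = Add(Rational(-9, 8), 8) = Rational(55, 8)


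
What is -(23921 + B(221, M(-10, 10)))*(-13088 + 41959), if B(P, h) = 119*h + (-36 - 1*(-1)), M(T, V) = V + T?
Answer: -689612706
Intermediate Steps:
M(T, V) = T + V
B(P, h) = -35 + 119*h (B(P, h) = 119*h + (-36 + 1) = 119*h - 35 = -35 + 119*h)
-(23921 + B(221, M(-10, 10)))*(-13088 + 41959) = -(23921 + (-35 + 119*(-10 + 10)))*(-13088 + 41959) = -(23921 + (-35 + 119*0))*28871 = -(23921 + (-35 + 0))*28871 = -(23921 - 35)*28871 = -23886*28871 = -1*689612706 = -689612706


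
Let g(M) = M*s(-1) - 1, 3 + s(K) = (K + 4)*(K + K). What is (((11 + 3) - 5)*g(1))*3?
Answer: -270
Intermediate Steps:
s(K) = -3 + 2*K*(4 + K) (s(K) = -3 + (K + 4)*(K + K) = -3 + (4 + K)*(2*K) = -3 + 2*K*(4 + K))
g(M) = -1 - 9*M (g(M) = M*(-3 + 2*(-1)**2 + 8*(-1)) - 1 = M*(-3 + 2*1 - 8) - 1 = M*(-3 + 2 - 8) - 1 = M*(-9) - 1 = -9*M - 1 = -1 - 9*M)
(((11 + 3) - 5)*g(1))*3 = (((11 + 3) - 5)*(-1 - 9*1))*3 = ((14 - 5)*(-1 - 9))*3 = (9*(-10))*3 = -90*3 = -270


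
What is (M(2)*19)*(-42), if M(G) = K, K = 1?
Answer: -798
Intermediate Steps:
M(G) = 1
(M(2)*19)*(-42) = (1*19)*(-42) = 19*(-42) = -798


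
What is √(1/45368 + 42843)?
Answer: 5*√881818371758/22684 ≈ 206.99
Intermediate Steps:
√(1/45368 + 42843) = √(1943701225/45368) = 5*√881818371758/22684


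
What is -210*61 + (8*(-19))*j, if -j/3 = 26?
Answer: -954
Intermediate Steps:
j = -78 (j = -3*26 = -78)
-210*61 + (8*(-19))*j = -210*61 + (8*(-19))*(-78) = -12810 - 152*(-78) = -12810 + 11856 = -954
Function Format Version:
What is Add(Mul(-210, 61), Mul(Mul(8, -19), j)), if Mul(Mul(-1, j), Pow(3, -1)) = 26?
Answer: -954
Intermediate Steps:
j = -78 (j = Mul(-3, 26) = -78)
Add(Mul(-210, 61), Mul(Mul(8, -19), j)) = Add(Mul(-210, 61), Mul(Mul(8, -19), -78)) = Add(-12810, Mul(-152, -78)) = Add(-12810, 11856) = -954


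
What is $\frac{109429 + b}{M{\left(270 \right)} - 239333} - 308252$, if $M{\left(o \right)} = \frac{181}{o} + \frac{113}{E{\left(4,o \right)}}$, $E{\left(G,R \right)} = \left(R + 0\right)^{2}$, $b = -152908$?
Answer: $- \frac{5378170185549584}{17447326717} \approx -3.0825 \cdot 10^{5}$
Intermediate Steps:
$E{\left(G,R \right)} = R^{2}$
$M{\left(o \right)} = \frac{113}{o^{2}} + \frac{181}{o}$ ($M{\left(o \right)} = \frac{181}{o} + \frac{113}{o^{2}} = \frac{113}{o^{2}} + \frac{181}{o}$)
$\frac{109429 + b}{M{\left(270 \right)} - 239333} - 308252 = \frac{109429 - 152908}{\frac{113 + 181 \cdot 270}{72900} - 239333} - 308252 = - \frac{43479}{\frac{113 + 48870}{72900} - 239333} - 308252 = - \frac{43479}{\frac{1}{72900} \cdot 48983 - 239333} - 308252 = - \frac{43479}{\frac{48983}{72900} - 239333} - 308252 = - \frac{43479}{- \frac{17447326717}{72900}} - 308252 = \left(-43479\right) \left(- \frac{72900}{17447326717}\right) - 308252 = \frac{3169619100}{17447326717} - 308252 = - \frac{5378170185549584}{17447326717}$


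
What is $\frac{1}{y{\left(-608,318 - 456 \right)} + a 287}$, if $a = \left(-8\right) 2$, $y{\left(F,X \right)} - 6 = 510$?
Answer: $- \frac{1}{4076} \approx -0.00024534$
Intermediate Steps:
$y{\left(F,X \right)} = 516$ ($y{\left(F,X \right)} = 6 + 510 = 516$)
$a = -16$
$\frac{1}{y{\left(-608,318 - 456 \right)} + a 287} = \frac{1}{516 - 4592} = \frac{1}{-4076} = - \frac{1}{4076}$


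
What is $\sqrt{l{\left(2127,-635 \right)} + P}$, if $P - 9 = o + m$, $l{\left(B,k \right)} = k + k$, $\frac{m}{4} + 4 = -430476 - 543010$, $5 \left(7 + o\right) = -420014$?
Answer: $\frac{19 i \sqrt{275570}}{5} \approx 1994.8 i$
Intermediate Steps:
$o = - \frac{420049}{5}$ ($o = -7 + \frac{1}{5} \left(-420014\right) = -7 - \frac{420014}{5} = - \frac{420049}{5} \approx -84010.0$)
$m = -3893960$ ($m = -16 + 4 \left(-430476 - 543010\right) = -16 + 4 \left(-973486\right) = -16 - 3893944 = -3893960$)
$l{\left(B,k \right)} = 2 k$
$P = - \frac{19889804}{5}$ ($P = 9 - \frac{19889849}{5} = - \frac{19889804}{5} \approx -3.978 \cdot 10^{6}$)
$\sqrt{l{\left(2127,-635 \right)} + P} = \sqrt{2 \left(-635\right) - \frac{19889804}{5}} = \sqrt{-1270 - \frac{19889804}{5}} = \sqrt{- \frac{19896154}{5}} = \frac{19 i \sqrt{275570}}{5}$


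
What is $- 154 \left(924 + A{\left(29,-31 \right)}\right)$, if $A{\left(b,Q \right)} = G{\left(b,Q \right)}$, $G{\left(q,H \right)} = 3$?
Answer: $-142758$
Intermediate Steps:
$A{\left(b,Q \right)} = 3$
$- 154 \left(924 + A{\left(29,-31 \right)}\right) = - 154 \left(924 + 3\right) = \left(-154\right) 927 = -142758$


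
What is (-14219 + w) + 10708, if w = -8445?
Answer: -11956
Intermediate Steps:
(-14219 + w) + 10708 = (-14219 - 8445) + 10708 = -22664 + 10708 = -11956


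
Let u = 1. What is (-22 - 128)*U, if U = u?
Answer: -150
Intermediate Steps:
U = 1
(-22 - 128)*U = (-22 - 128)*1 = -150*1 = -150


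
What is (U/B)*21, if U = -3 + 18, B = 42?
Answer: 15/2 ≈ 7.5000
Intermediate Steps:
U = 15
(U/B)*21 = (15/42)*21 = (15*(1/42))*21 = (5/14)*21 = 15/2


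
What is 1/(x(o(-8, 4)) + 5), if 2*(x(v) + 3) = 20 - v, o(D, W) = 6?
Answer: ⅑ ≈ 0.11111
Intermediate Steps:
x(v) = 7 - v/2 (x(v) = -3 + (20 - v)/2 = -3 + (10 - v/2) = 7 - v/2)
1/(x(o(-8, 4)) + 5) = 1/((7 - ½*6) + 5) = 1/((7 - 3) + 5) = 1/(4 + 5) = 1/9 = ⅑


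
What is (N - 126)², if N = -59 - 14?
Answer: 39601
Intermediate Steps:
N = -73
(N - 126)² = (-73 - 126)² = (-199)² = 39601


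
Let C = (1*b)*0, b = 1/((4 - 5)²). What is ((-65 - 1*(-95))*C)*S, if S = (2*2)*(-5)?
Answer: 0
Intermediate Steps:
b = 1 (b = 1/((-1)²) = 1/1 = 1)
S = -20 (S = 4*(-5) = -20)
C = 0 (C = (1*1)*0 = 1*0 = 0)
((-65 - 1*(-95))*C)*S = ((-65 - 1*(-95))*0)*(-20) = ((-65 + 95)*0)*(-20) = (30*0)*(-20) = 0*(-20) = 0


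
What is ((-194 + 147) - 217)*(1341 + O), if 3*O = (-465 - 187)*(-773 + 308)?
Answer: -27033864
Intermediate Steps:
O = 101060 (O = ((-465 - 187)*(-773 + 308))/3 = (-652*(-465))/3 = (1/3)*303180 = 101060)
((-194 + 147) - 217)*(1341 + O) = ((-194 + 147) - 217)*(1341 + 101060) = (-47 - 217)*102401 = -264*102401 = -27033864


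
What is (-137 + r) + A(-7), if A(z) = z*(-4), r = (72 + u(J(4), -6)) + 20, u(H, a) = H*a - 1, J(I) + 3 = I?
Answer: -24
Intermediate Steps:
J(I) = -3 + I
u(H, a) = -1 + H*a
r = 85 (r = (72 + (-1 + (-3 + 4)*(-6))) + 20 = (72 + (-1 + 1*(-6))) + 20 = (72 + (-1 - 6)) + 20 = (72 - 7) + 20 = 65 + 20 = 85)
A(z) = -4*z
(-137 + r) + A(-7) = (-137 + 85) - 4*(-7) = -52 + 28 = -24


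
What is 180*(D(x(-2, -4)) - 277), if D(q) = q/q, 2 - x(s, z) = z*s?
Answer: -49680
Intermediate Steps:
x(s, z) = 2 - s*z (x(s, z) = 2 - z*s = 2 - s*z)
D(q) = 1
180*(D(x(-2, -4)) - 277) = 180*(1 - 277) = 180*(-276) = -49680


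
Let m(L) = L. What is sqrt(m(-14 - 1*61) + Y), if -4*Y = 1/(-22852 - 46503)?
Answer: I*sqrt(1443034738145)/138710 ≈ 8.6602*I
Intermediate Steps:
Y = 1/277420 (Y = -1/(4*(-22852 - 46503)) = -1/4/(-69355) = -1/4*(-1/69355) = 1/277420 ≈ 3.6046e-6)
sqrt(m(-14 - 1*61) + Y) = sqrt((-14 - 1*61) + 1/277420) = sqrt((-14 - 61) + 1/277420) = sqrt(-75 + 1/277420) = sqrt(-20806499/277420) = I*sqrt(1443034738145)/138710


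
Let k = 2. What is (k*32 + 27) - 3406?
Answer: -3315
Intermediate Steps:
(k*32 + 27) - 3406 = (2*32 + 27) - 3406 = (64 + 27) - 3406 = 91 - 3406 = -3315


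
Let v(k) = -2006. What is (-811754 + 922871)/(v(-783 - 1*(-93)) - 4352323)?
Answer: -37039/1451443 ≈ -0.025519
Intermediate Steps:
(-811754 + 922871)/(v(-783 - 1*(-93)) - 4352323) = (-811754 + 922871)/(-2006 - 4352323) = 111117/(-4354329) = 111117*(-1/4354329) = -37039/1451443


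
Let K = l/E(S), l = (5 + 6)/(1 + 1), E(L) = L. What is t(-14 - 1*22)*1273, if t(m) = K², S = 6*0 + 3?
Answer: 154033/36 ≈ 4278.7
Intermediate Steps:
S = 3 (S = 0 + 3 = 3)
l = 11/2 ≈ 5.5000
K = 11/6 (K = (11/2)/3 = (11/2)*(⅓) = 11/6 ≈ 1.8333)
t(m) = 121/36 (t(m) = (11/6)² = 121/36)
t(-14 - 1*22)*1273 = (121/36)*1273 = 154033/36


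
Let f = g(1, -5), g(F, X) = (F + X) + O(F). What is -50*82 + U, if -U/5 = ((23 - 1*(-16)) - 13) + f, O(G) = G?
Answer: -4215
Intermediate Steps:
g(F, X) = X + 2*F (g(F, X) = (F + X) + F = X + 2*F)
f = -3 (f = -5 + 2*1 = -5 + 2 = -3)
U = -115 (U = -5*(((23 - 1*(-16)) - 13) - 3) = -5*(((23 + 16) - 13) - 3) = -5*((39 - 13) - 3) = -5*(26 - 3) = -5*23 = -115)
-50*82 + U = -50*82 - 115 = -4100 - 115 = -4215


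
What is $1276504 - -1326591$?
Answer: $2603095$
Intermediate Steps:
$1276504 - -1326591 = 1276504 + 1326591 = 2603095$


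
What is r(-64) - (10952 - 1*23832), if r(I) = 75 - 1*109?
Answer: 12846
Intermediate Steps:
r(I) = -34 (r(I) = 75 - 109 = -34)
r(-64) - (10952 - 1*23832) = -34 - (10952 - 1*23832) = -34 - (10952 - 23832) = -34 - 1*(-12880) = -34 + 12880 = 12846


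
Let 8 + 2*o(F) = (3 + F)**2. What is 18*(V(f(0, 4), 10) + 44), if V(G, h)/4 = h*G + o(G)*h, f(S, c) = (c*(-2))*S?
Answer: 1152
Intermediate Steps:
o(F) = -4 + (3 + F)**2/2
f(S, c) = -2*S*c (f(S, c) = (-2*c)*S = -2*S*c)
V(G, h) = 4*G*h + 4*h*(-4 + (3 + G)**2/2) (V(G, h) = 4*(h*G + (-4 + (3 + G)**2/2)*h) = 4*(G*h + h*(-4 + (3 + G)**2/2)) = 4*G*h + 4*h*(-4 + (3 + G)**2/2))
18*(V(f(0, 4), 10) + 44) = 18*(2*10*(1 + (-2*0*4)**2 + 8*(-2*0*4)) + 44) = 18*(2*10*(1 + 0**2 + 8*0) + 44) = 18*(2*10*(1 + 0 + 0) + 44) = 18*(2*10*1 + 44) = 18*(20 + 44) = 18*64 = 1152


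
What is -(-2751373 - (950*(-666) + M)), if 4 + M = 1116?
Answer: 2119785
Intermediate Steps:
M = 1112 (M = -4 + 1116 = 1112)
-(-2751373 - (950*(-666) + M)) = -(-2751373 - (950*(-666) + 1112)) = -(-2751373 - (-632700 + 1112)) = -(-2751373 - 1*(-631588)) = -(-2751373 + 631588) = -1*(-2119785) = 2119785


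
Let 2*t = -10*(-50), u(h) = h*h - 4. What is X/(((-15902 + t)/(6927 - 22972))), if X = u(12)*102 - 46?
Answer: 114192265/7826 ≈ 14591.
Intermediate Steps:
u(h) = -4 + h**2 (u(h) = h**2 - 4 = -4 + h**2)
t = 250 (t = (-10*(-50))/2 = (1/2)*500 = 250)
X = 14234 (X = (-4 + 12**2)*102 - 46 = (-4 + 144)*102 - 46 = 140*102 - 46 = 14280 - 46 = 14234)
X/(((-15902 + t)/(6927 - 22972))) = 14234/(((-15902 + 250)/(6927 - 22972))) = 14234/((-15652/(-16045))) = 14234/((-15652*(-1/16045))) = 14234/(15652/16045) = 14234*(16045/15652) = 114192265/7826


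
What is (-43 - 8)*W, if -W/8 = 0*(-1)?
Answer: 0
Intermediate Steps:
W = 0 (W = -0*(-1) = -8*0 = 0)
(-43 - 8)*W = (-43 - 8)*0 = -51*0 = 0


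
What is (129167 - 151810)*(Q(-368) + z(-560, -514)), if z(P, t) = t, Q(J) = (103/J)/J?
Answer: 1576130162619/135424 ≈ 1.1638e+7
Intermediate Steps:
Q(J) = 103/J**2
(129167 - 151810)*(Q(-368) + z(-560, -514)) = (129167 - 151810)*(103/(-368)**2 - 514) = -22643*(103*(1/135424) - 514) = -22643*(103/135424 - 514) = -22643*(-69607833/135424) = 1576130162619/135424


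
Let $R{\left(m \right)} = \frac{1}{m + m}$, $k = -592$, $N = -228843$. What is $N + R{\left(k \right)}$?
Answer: $- \frac{270950113}{1184} \approx -2.2884 \cdot 10^{5}$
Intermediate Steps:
$R{\left(m \right)} = \frac{1}{2 m}$
$N + R{\left(k \right)} = -228843 + \frac{1}{2 \left(-592\right)} = -228843 + \frac{1}{2} \left(- \frac{1}{592}\right) = -228843 - \frac{1}{1184} = - \frac{270950113}{1184}$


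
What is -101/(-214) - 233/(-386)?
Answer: 22212/20651 ≈ 1.0756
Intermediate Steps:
-101/(-214) - 233/(-386) = -101*(-1/214) - 233*(-1/386) = 101/214 + 233/386 = 22212/20651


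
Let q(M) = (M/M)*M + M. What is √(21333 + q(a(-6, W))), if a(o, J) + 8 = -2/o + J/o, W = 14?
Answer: √21313 ≈ 145.99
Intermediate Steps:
a(o, J) = -8 - 2/o + J/o (a(o, J) = -8 + (-2/o + J/o) = -8 - 2/o + J/o)
q(M) = 2*M (q(M) = 1*M + M = M + M = 2*M)
√(21333 + q(a(-6, W))) = √(21333 + 2*((-2 + 14 - 8*(-6))/(-6))) = √(21333 + 2*(-(-2 + 14 + 48)/6)) = √(21333 + 2*(-⅙*60)) = √(21333 + 2*(-10)) = √(21333 - 20) = √21313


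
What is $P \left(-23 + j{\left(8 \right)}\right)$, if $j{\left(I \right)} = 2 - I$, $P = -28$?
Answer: $812$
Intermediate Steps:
$P \left(-23 + j{\left(8 \right)}\right) = - 28 \left(-23 + \left(2 - 8\right)\right) = - 28 \left(-23 - 6\right) = \left(-28\right) \left(-29\right) = 812$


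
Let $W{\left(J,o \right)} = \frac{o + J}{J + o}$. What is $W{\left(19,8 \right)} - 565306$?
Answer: $-565305$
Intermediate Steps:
$W{\left(J,o \right)} = 1$ ($W{\left(J,o \right)} = \frac{J + o}{J + o} = 1$)
$W{\left(19,8 \right)} - 565306 = 1 - 565306 = -565305$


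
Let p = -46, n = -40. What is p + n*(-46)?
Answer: 1794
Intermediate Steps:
p + n*(-46) = -46 - 40*(-46) = -46 + 1840 = 1794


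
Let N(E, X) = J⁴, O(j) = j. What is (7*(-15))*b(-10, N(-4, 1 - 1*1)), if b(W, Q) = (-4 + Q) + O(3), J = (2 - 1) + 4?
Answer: -65520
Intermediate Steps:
J = 5 (J = 1 + 4 = 5)
N(E, X) = 625 (N(E, X) = 5⁴ = 625)
b(W, Q) = -1 + Q (b(W, Q) = (-4 + Q) + 3 = -1 + Q)
(7*(-15))*b(-10, N(-4, 1 - 1*1)) = (7*(-15))*(-1 + 625) = -105*624 = -65520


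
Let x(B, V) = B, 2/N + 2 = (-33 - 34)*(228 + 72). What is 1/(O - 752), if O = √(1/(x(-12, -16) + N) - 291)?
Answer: -45350488/34121121193 - I*√4234533550042/68242242386 ≈ -0.0013291 - 3.0154e-5*I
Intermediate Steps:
N = -1/10051 (N = 2/(-2 + (-33 - 34)*(228 + 72)) = 2/(-2 - 67*300) = 2/(-2 - 20100) = 2/(-20102) = 2*(-1/20102) = -1/10051 ≈ -9.9493e-5)
O = I*√4234533550042/120613 (O = √(1/(-12 - 1/10051) - 291) = √(1/(-120613/10051) - 291) = √(-10051/120613 - 291) = √(-35108434/120613) = I*√4234533550042/120613 ≈ 17.061*I)
1/(O - 752) = 1/(I*√4234533550042/120613 - 752) = 1/(-752 + I*√4234533550042/120613)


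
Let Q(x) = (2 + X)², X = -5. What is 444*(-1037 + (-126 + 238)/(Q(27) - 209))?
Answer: -11516916/25 ≈ -4.6068e+5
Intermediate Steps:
Q(x) = 9 (Q(x) = (2 - 5)² = (-3)² = 9)
444*(-1037 + (-126 + 238)/(Q(27) - 209)) = 444*(-1037 + (-126 + 238)/(9 - 209)) = 444*(-1037 + 112/(-200)) = 444*(-1037 + 112*(-1/200)) = 444*(-1037 - 14/25) = 444*(-25939/25) = -11516916/25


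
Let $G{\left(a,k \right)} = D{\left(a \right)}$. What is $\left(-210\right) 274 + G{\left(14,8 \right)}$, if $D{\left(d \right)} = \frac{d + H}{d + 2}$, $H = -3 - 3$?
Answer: $- \frac{115079}{2} \approx -57540.0$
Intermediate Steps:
$H = -6$ ($H = -3 - 3 = -6$)
$D{\left(d \right)} = \frac{-6 + d}{2 + d}$ ($D{\left(d \right)} = \frac{d - 6}{d + 2} = \frac{-6 + d}{2 + d}$)
$G{\left(a,k \right)} = \frac{-6 + a}{2 + a}$
$\left(-210\right) 274 + G{\left(14,8 \right)} = \left(-210\right) 274 + \frac{-6 + 14}{2 + 14} = -57540 + \frac{1}{16} \cdot 8 = -57540 + \frac{1}{2} = - \frac{115079}{2}$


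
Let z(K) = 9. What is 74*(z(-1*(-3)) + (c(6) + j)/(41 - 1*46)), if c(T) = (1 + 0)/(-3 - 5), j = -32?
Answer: 22829/20 ≈ 1141.4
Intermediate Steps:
c(T) = -⅛ (c(T) = 1/(-8) = 1*(-⅛) = -⅛)
74*(z(-1*(-3)) + (c(6) + j)/(41 - 1*46)) = 74*(9 + (-⅛ - 32)/(41 - 1*46)) = 74*(9 - 257/(8*(41 - 46))) = 74*(9 - 257/8/(-5)) = 74*(9 - 257/8*(-⅕)) = 74*(9 + 257/40) = 74*(617/40) = 22829/20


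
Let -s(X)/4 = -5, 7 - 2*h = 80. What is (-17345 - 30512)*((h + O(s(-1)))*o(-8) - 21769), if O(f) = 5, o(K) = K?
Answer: 1029739069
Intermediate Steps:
h = -73/2 (h = 7/2 - 1/2*80 = 7/2 - 40 = -73/2 ≈ -36.500)
s(X) = 20 (s(X) = -4*(-5) = 20)
(-17345 - 30512)*((h + O(s(-1)))*o(-8) - 21769) = (-17345 - 30512)*((-73/2 + 5)*(-8) - 21769) = -47857*(-63/2*(-8) - 21769) = -47857*(252 - 21769) = -47857*(-21517) = 1029739069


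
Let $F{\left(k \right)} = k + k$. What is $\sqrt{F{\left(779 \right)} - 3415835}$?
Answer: $i \sqrt{3414277} \approx 1847.8 i$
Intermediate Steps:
$F{\left(k \right)} = 2 k$
$\sqrt{F{\left(779 \right)} - 3415835} = \sqrt{2 \cdot 779 - 3415835} = \sqrt{1558 - 3415835} = \sqrt{-3414277} = i \sqrt{3414277}$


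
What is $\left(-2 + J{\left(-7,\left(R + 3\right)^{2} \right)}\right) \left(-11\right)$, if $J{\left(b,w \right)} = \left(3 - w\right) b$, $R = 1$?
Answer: $-979$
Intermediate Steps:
$J{\left(b,w \right)} = b \left(3 - w\right)$
$\left(-2 + J{\left(-7,\left(R + 3\right)^{2} \right)}\right) \left(-11\right) = \left(-2 - 7 \left(3 - \left(1 + 3\right)^{2}\right)\right) \left(-11\right) = \left(-2 - 7 \left(3 - 4^{2}\right)\right) \left(-11\right) = \left(-2 - 7 \left(3 - 16\right)\right) \left(-11\right) = \left(-2 - -91\right) \left(-11\right) = \left(-2 + 91\right) \left(-11\right) = 89 \left(-11\right) = -979$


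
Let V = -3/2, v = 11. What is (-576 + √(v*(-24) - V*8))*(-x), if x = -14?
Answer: -8064 + 84*I*√7 ≈ -8064.0 + 222.24*I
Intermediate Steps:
V = -3/2 (V = -3*½ = -3/2 ≈ -1.5000)
(-576 + √(v*(-24) - V*8))*(-x) = (-576 + √(11*(-24) - 1*(-3/2)*8))*(-1*(-14)) = (-576 + √(-264 + (3/2)*8))*14 = (-576 + √(-264 + 12))*14 = (-576 + √(-252))*14 = (-576 + 6*I*√7)*14 = -8064 + 84*I*√7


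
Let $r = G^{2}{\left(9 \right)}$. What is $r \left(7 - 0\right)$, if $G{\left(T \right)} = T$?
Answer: $567$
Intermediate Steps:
$r = 81$ ($r = 9^{2} = 81$)
$r \left(7 - 0\right) = 81 \left(7 - 0\right) = 81 \left(7 + 0\right) = 81 \cdot 7 = 567$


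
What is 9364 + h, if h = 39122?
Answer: 48486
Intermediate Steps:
9364 + h = 9364 + 39122 = 48486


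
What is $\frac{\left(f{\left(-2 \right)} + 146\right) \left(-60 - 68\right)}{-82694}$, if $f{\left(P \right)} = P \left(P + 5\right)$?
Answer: $\frac{8960}{41347} \approx 0.2167$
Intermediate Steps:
$f{\left(P \right)} = P \left(5 + P\right)$
$\frac{\left(f{\left(-2 \right)} + 146\right) \left(-60 - 68\right)}{-82694} = \frac{\left(- 2 \left(5 - 2\right) + 146\right) \left(-60 - 68\right)}{-82694} = \left(\left(-2\right) 3 + 146\right) \left(-60 - 68\right) \left(- \frac{1}{82694}\right) = \left(-6 + 146\right) \left(-128\right) \left(- \frac{1}{82694}\right) = 140 \left(-128\right) \left(- \frac{1}{82694}\right) = \left(-17920\right) \left(- \frac{1}{82694}\right) = \frac{8960}{41347}$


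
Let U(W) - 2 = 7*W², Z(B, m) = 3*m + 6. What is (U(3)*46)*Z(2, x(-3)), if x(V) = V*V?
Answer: 98670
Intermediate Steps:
x(V) = V²
Z(B, m) = 6 + 3*m
U(W) = 2 + 7*W²
(U(3)*46)*Z(2, x(-3)) = ((2 + 7*3²)*46)*(6 + 3*(-3)²) = ((2 + 7*9)*46)*(6 + 3*9) = ((2 + 63)*46)*(6 + 27) = (65*46)*33 = 2990*33 = 98670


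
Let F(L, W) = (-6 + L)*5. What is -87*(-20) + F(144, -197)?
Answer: 2430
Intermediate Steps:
F(L, W) = -30 + 5*L
-87*(-20) + F(144, -197) = -87*(-20) + (-30 + 5*144) = 1740 + (-30 + 720) = 1740 + 690 = 2430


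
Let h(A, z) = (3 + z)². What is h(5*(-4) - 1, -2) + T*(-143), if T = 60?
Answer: -8579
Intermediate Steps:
h(5*(-4) - 1, -2) + T*(-143) = (3 - 2)² + 60*(-143) = 1² - 8580 = 1 - 8580 = -8579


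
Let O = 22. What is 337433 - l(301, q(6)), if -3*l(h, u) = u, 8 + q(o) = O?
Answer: 1012313/3 ≈ 3.3744e+5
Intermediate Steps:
q(o) = 14 (q(o) = -8 + 22 = 14)
l(h, u) = -u/3
337433 - l(301, q(6)) = 337433 - (-1)*14/3 = 337433 - 1*(-14/3) = 337433 + 14/3 = 1012313/3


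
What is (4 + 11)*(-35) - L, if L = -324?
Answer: -201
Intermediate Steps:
(4 + 11)*(-35) - L = (4 + 11)*(-35) - 1*(-324) = 15*(-35) + 324 = -525 + 324 = -201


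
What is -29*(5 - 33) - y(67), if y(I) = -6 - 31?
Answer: 849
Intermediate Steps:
y(I) = -37
-29*(5 - 33) - y(67) = -29*(5 - 33) - 1*(-37) = -29*(-28) + 37 = 812 + 37 = 849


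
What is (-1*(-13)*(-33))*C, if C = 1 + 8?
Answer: -3861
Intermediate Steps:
C = 9
(-1*(-13)*(-33))*C = (-1*(-13)*(-33))*9 = (13*(-33))*9 = -429*9 = -3861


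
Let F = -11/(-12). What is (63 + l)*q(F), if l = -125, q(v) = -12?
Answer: 744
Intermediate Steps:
F = 11/12 (F = -11*(-1/12) = 11/12 ≈ 0.91667)
(63 + l)*q(F) = (63 - 125)*(-12) = -62*(-12) = 744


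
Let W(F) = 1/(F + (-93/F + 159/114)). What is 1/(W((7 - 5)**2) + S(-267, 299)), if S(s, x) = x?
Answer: 1357/405667 ≈ 0.0033451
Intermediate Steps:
W(F) = 1/(53/38 + F - 93/F) (W(F) = 1/(F + (-93/F + 159*(1/114))) = 1/(F + (-93/F + 53/38)) = 1/(F + (53/38 - 93/F)) = 1/(53/38 + F - 93/F))
1/(W((7 - 5)**2) + S(-267, 299)) = 1/(38*(7 - 5)**2/(-3534 + 38*((7 - 5)**2)**2 + 53*(7 - 5)**2) + 299) = 1/(38*2**2/(-3534 + 38*(2**2)**2 + 53*2**2) + 299) = 1/(38*4/(-3534 + 38*4**2 + 53*4) + 299) = 1/(38*4/(-3534 + 38*16 + 212) + 299) = 1/(38*4/(-3534 + 608 + 212) + 299) = 1/(38*4/(-2714) + 299) = 1/(38*4*(-1/2714) + 299) = 1/(-76/1357 + 299) = 1/(405667/1357) = 1357/405667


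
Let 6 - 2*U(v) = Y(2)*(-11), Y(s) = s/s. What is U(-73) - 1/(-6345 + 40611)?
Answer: 145630/17133 ≈ 8.5000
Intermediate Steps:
Y(s) = 1
U(v) = 17/2 (U(v) = 3 - (-11)/2 = 3 - 1/2*(-11) = 3 + 11/2 = 17/2)
U(-73) - 1/(-6345 + 40611) = 17/2 - 1/(-6345 + 40611) = 17/2 - 1/34266 = 145630/17133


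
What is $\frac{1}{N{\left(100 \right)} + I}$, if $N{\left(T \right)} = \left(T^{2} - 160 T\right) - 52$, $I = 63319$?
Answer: $\frac{1}{57267} \approx 1.7462 \cdot 10^{-5}$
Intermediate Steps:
$N{\left(T \right)} = -52 + T^{2} - 160 T$
$\frac{1}{N{\left(100 \right)} + I} = \frac{1}{\left(-52 + 100^{2} - 16000\right) + 63319} = \frac{1}{\left(-52 + 10000 - 16000\right) + 63319} = \frac{1}{-6052 + 63319} = \frac{1}{57267}$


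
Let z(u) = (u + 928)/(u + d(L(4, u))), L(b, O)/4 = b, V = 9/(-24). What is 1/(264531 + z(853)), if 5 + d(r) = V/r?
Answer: 108541/28712687239 ≈ 3.7802e-6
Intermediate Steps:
V = -3/8 (V = 9*(-1/24) = -3/8 ≈ -0.37500)
L(b, O) = 4*b
d(r) = -5 - 3/(8*r)
z(u) = (928 + u)/(-643/128 + u) (z(u) = (u + 928)/(u + (-5 - 3/(8*(4*4)))) = (928 + u)/(u + (-5 - 3/8/16)) = (928 + u)/(u + (-5 - 3/8*1/16)) = (928 + u)/(u + (-5 - 3/128)) = (928 + u)/(u - 643/128) = (928 + u)/(-643/128 + u))
1/(264531 + z(853)) = 1/(264531 + 128*(928 + 853)/(-643 + 128*853)) = 1/(264531 + 128*1781/(-643 + 109184)) = 1/(264531 + 128*1781/108541) = 1/(264531 + 128*(1/108541)*1781) = 1/(264531 + 227968/108541) = 1/(28712687239/108541) = 108541/28712687239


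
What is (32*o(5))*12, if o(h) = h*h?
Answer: 9600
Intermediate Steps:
o(h) = h²
(32*o(5))*12 = (32*5²)*12 = (32*25)*12 = 800*12 = 9600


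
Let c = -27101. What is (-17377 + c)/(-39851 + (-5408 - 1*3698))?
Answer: 14826/16319 ≈ 0.90851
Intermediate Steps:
(-17377 + c)/(-39851 + (-5408 - 1*3698)) = (-17377 - 27101)/(-39851 + (-5408 - 1*3698)) = -44478/(-39851 + (-5408 - 3698)) = -44478/(-39851 - 9106) = -44478/(-48957) = -44478*(-1/48957) = 14826/16319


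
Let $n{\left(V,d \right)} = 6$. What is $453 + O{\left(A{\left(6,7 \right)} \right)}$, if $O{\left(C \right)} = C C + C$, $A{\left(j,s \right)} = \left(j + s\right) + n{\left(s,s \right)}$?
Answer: $833$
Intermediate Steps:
$A{\left(j,s \right)} = 6 + j + s$ ($A{\left(j,s \right)} = \left(j + s\right) + 6 = 6 + j + s$)
$O{\left(C \right)} = C + C^{2}$ ($O{\left(C \right)} = C^{2} + C = C + C^{2}$)
$453 + O{\left(A{\left(6,7 \right)} \right)} = 453 + \left(6 + 6 + 7\right) \left(1 + \left(6 + 6 + 7\right)\right) = 453 + 19 \left(1 + 19\right) = 453 + 19 \cdot 20 = 453 + 380 = 833$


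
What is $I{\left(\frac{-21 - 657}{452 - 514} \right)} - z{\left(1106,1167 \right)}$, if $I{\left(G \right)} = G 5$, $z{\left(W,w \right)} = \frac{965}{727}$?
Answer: $\frac{1202350}{22537} \approx 53.35$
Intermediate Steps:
$z{\left(W,w \right)} = \frac{965}{727}$ ($z{\left(W,w \right)} = 965 \cdot \frac{1}{727} = \frac{965}{727}$)
$I{\left(G \right)} = 5 G$
$I{\left(\frac{-21 - 657}{452 - 514} \right)} - z{\left(1106,1167 \right)} = 5 \frac{-21 - 657}{452 - 514} - \frac{965}{727} = 5 \left(- \frac{678}{-62}\right) - \frac{965}{727} = 5 \left(\left(-678\right) \left(- \frac{1}{62}\right)\right) - \frac{965}{727} = 5 \cdot \frac{339}{31} - \frac{965}{727} = \frac{1695}{31} - \frac{965}{727} = \frac{1202350}{22537}$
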